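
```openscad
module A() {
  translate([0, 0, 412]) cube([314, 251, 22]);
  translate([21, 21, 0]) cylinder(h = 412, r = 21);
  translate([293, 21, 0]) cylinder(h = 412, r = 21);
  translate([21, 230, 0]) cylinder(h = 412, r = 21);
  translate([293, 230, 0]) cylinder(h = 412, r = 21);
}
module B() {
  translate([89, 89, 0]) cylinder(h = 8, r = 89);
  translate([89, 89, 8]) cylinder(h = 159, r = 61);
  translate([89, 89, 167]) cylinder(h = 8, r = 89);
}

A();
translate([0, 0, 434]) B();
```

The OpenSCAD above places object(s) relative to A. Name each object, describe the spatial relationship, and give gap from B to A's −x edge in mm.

The spool's min-x is at 0; the stool's min-x is 0; gap = 0 mm.

A is a stool. B is a spool. The spool is on top of the stool. The gap from the spool to the stool's −x edge is 0 mm.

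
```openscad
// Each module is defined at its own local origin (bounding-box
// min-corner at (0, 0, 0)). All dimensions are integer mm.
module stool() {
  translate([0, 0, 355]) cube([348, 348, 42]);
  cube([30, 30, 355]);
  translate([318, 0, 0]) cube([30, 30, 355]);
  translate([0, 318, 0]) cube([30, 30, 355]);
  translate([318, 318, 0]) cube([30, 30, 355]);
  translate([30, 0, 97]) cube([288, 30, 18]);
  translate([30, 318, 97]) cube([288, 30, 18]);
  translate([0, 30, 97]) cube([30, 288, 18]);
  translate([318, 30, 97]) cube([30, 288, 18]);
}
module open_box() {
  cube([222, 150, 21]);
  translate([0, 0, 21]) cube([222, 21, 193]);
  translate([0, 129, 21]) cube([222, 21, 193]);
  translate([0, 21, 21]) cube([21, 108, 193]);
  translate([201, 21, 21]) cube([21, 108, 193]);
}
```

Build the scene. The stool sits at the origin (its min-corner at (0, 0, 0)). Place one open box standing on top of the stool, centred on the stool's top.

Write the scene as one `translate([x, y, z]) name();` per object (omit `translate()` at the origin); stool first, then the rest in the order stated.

stool();
translate([63, 99, 397]) open_box();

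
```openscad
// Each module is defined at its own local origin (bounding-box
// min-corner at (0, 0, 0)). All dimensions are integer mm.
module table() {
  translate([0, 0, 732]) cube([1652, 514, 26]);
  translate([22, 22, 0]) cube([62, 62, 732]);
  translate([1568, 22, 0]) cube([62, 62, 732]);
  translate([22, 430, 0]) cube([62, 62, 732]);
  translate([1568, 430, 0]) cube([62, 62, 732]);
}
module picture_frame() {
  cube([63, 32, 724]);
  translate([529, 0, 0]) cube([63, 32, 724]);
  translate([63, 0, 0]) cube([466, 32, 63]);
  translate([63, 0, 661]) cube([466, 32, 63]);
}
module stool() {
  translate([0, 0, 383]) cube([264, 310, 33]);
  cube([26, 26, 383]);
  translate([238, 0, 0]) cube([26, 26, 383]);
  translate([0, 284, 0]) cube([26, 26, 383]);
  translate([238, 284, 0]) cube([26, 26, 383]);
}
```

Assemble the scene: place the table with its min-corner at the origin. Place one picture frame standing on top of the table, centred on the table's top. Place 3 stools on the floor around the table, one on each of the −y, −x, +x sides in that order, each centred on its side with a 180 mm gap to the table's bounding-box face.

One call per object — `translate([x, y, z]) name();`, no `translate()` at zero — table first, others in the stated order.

table();
translate([530, 241, 758]) picture_frame();
translate([694, -490, 0]) stool();
translate([-444, 102, 0]) stool();
translate([1832, 102, 0]) stool();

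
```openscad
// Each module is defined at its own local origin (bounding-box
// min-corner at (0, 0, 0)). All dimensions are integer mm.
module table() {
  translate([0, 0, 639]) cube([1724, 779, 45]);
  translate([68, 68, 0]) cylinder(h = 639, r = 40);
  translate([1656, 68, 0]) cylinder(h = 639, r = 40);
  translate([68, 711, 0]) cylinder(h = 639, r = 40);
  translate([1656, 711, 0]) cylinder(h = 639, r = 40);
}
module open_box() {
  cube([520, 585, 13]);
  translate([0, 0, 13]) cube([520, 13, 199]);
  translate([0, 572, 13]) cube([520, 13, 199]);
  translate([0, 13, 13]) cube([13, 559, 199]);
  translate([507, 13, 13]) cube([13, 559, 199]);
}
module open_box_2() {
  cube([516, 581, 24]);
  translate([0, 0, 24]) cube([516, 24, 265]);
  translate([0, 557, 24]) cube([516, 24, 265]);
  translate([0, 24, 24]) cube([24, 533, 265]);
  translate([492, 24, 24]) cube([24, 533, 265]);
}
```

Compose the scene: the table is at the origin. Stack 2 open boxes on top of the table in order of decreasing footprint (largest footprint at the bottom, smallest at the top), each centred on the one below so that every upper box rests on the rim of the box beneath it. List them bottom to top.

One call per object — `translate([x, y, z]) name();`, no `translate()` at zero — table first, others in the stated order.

table();
translate([602, 97, 684]) open_box();
translate([604, 99, 896]) open_box_2();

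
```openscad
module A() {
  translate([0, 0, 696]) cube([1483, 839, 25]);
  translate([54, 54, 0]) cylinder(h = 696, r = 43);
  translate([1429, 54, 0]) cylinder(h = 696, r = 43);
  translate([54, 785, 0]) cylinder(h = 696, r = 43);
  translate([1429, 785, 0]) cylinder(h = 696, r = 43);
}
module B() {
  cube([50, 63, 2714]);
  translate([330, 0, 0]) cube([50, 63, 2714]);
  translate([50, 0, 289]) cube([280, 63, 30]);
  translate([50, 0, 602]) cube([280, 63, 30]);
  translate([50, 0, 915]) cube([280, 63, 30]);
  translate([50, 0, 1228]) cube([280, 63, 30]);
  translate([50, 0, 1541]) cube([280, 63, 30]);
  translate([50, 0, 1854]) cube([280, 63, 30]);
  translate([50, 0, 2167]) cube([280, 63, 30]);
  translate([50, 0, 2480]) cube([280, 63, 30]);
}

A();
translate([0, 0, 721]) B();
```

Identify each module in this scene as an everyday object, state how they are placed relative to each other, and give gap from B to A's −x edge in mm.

The ladder's min-x is at 0; the table's min-x is 0; gap = 0 mm.

A is a table. B is a ladder. The ladder is on top of the table. The gap from the ladder to the table's −x edge is 0 mm.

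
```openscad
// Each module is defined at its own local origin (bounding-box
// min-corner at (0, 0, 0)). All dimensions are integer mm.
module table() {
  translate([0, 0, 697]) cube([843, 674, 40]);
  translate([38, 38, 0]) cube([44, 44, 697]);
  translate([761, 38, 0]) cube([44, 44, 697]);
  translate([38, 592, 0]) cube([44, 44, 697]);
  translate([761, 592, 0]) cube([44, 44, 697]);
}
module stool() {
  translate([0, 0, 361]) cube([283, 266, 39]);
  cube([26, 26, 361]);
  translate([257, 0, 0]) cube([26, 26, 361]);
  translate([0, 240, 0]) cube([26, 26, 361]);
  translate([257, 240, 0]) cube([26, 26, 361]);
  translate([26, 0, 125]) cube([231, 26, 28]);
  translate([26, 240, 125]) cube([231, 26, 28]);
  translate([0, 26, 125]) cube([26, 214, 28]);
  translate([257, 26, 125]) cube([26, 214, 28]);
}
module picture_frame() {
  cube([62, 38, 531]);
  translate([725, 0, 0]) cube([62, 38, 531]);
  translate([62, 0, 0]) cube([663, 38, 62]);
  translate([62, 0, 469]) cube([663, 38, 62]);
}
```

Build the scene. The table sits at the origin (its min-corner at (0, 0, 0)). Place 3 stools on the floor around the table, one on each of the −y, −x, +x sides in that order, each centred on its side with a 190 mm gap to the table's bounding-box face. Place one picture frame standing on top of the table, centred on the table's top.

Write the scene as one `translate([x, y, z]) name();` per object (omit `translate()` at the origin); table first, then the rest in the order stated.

table();
translate([280, -456, 0]) stool();
translate([-473, 204, 0]) stool();
translate([1033, 204, 0]) stool();
translate([28, 318, 737]) picture_frame();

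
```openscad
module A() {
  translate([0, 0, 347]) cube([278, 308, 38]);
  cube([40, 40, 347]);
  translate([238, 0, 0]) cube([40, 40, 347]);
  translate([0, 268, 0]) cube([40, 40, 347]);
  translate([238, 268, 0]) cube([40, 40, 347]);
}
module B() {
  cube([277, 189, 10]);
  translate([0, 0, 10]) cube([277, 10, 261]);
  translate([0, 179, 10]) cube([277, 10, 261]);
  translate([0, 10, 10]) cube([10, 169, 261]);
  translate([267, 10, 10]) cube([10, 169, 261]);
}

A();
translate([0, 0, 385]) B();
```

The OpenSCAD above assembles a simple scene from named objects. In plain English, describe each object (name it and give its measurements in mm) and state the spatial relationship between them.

A is a four-legged stool. The seat is 278×308 mm, 38 mm thick, top at z = 385 mm. It stands on four square legs, each 40×40 mm in cross-section, from z = 0 to the seat underside, each flush with a corner of the seat.

B is an open storage box with external size 277×189×271 mm and wall thickness 10 mm (the base is also 10 mm thick). The base covers the whole footprint; the four walls stand on the base, with the y-facing walls full-width and the x-facing walls fitting between their inner faces.

The open box is on top of the stool.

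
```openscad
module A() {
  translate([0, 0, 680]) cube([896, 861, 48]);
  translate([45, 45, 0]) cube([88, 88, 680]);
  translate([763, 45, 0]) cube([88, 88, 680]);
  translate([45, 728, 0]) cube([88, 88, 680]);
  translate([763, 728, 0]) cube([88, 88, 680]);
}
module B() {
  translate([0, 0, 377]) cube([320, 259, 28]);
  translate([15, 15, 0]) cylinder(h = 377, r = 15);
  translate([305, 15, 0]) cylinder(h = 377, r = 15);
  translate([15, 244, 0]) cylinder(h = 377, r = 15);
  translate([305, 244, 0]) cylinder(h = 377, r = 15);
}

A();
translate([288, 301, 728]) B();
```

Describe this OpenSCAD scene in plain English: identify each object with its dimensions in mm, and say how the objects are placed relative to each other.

A is a table: top 896 mm (x) × 861 mm (y), 48 mm thick, upper face at z = 728 mm, on four 88×88 mm square legs, each inset 45 mm from the nearest pair of top edges, running from z = 0 to the bottom of the top.

B is a four-legged stool. The seat is 320×259 mm, 28 mm thick, top at z = 405 mm. It stands on four round legs, each 30 mm in diameter, from z = 0 to the seat underside, each leg's axis is inset half a diameter from the nearest pair of seat edges (so the leg's bounding box is flush with the corner).

The stool is on top of the table, centred.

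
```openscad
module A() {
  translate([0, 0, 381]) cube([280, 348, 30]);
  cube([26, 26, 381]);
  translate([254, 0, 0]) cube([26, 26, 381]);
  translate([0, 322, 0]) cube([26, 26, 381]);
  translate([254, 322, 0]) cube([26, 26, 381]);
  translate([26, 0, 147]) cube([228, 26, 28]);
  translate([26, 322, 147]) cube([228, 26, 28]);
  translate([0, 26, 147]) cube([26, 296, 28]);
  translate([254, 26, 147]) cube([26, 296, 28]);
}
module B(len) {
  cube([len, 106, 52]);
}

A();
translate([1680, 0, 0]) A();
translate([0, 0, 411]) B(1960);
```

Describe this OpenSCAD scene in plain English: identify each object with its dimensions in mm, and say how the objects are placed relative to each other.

A is a simple wooden stool: a rectangular seat 280 mm (x) by 348 mm (y), 30 mm thick, top face at z = 411 mm, on four square legs, each 26×26 mm in cross-section. The legs rest on z = 0, each flush with a corner of the seat. Four stretchers, 26 mm wide and 28 mm tall, connect adjacent legs with their undersides at z = 147 mm, each running between the inner faces of the legs it joins and aligned with the legs' outer faces on the other axis.

B is a rectangular beam 1960 mm long (x), 106 mm deep (y), 52 mm thick (z).

The beam spans the tops of two stools placed 1400 mm apart, resting at z = 411 mm.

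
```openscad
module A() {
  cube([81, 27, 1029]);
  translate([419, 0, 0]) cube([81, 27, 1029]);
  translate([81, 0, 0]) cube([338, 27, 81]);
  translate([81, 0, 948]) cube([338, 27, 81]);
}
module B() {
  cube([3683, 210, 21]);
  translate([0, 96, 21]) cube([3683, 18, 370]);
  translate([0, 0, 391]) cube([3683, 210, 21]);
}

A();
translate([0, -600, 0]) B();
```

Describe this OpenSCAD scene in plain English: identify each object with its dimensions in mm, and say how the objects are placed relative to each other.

A is a picture frame with a 338×867 mm rectangular opening (x by z) and a uniform 81 mm border on every side. Frame depth is 27 mm along y. It is built from two vertical stiles running the full outside height and two horizontal rails spanning the gap between the stiles.

B is an I-beam lying along x, 3683 mm long. Overall section height 412 mm. Two flanges 210 mm wide (y) and 21 mm thick, one on the floor and one at the top; a web 18 mm thick runs between them, centred on the flange width.

The I-beam is on the floor beside the picture frame on its −y side.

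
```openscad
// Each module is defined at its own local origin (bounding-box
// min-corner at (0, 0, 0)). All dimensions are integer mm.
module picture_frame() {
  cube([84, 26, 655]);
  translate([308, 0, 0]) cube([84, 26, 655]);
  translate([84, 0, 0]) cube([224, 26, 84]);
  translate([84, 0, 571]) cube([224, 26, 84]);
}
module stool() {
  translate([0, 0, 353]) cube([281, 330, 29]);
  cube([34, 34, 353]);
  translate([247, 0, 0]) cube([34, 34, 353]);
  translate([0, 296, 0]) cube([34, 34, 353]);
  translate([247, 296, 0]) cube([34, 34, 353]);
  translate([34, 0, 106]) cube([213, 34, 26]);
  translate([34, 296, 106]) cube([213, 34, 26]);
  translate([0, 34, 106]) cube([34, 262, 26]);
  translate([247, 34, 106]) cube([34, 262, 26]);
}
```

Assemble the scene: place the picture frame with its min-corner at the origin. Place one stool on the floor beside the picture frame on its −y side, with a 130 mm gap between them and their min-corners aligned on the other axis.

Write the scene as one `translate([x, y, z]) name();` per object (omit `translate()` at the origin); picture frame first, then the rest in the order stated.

picture_frame();
translate([0, -460, 0]) stool();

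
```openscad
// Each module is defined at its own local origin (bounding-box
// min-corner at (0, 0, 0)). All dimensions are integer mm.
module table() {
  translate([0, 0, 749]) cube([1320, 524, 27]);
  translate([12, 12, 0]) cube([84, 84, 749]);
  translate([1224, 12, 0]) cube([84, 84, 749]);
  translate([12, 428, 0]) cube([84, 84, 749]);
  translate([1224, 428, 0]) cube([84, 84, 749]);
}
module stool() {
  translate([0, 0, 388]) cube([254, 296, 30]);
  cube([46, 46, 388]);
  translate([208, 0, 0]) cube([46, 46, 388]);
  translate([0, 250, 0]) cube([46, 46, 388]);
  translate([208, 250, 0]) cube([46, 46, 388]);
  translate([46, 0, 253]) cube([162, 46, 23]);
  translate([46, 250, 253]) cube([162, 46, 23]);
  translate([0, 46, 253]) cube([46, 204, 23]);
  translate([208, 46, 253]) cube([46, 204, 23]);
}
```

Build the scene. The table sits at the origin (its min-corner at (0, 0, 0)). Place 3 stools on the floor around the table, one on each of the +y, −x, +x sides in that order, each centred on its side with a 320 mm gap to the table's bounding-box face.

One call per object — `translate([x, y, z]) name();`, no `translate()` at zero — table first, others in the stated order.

table();
translate([533, 844, 0]) stool();
translate([-574, 114, 0]) stool();
translate([1640, 114, 0]) stool();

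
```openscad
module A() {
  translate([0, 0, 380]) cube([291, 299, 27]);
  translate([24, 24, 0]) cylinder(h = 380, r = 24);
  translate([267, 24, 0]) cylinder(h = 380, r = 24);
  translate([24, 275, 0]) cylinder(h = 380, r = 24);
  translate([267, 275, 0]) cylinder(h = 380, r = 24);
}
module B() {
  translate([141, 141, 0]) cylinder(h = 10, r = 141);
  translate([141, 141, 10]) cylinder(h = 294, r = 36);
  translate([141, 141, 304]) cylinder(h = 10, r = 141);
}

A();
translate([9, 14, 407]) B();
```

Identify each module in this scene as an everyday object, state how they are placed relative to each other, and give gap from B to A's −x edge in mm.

A is a stool. B is a spool. The spool is on top of the stool. The gap from the spool to the stool's −x edge is 9 mm.

The spool's min-x is at 9; the stool's min-x is 0; gap = 9 mm.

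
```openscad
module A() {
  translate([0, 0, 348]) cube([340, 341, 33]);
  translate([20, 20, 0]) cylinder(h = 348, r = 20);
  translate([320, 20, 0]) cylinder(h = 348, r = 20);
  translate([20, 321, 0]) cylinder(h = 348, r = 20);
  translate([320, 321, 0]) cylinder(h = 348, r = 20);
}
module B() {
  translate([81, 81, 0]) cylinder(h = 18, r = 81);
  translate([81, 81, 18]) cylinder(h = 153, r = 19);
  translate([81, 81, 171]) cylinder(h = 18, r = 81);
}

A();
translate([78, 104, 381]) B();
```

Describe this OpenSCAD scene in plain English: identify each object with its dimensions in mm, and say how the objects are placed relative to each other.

A is a simple wooden stool: a rectangular seat 340 mm (x) by 341 mm (y), 33 mm thick, top face at z = 381 mm, on four round legs, each 40 mm in diameter. The legs rest on z = 0, each leg's axis is inset half a diameter from the nearest pair of seat edges (so the leg's bounding box is flush with the corner).

B is a spool: two coaxial disc flanges of radius 81 mm and thickness 18 mm, joined by a core cylinder of radius 19 mm and height 153 mm. The lower flange rests on z = 0 and the three cylinders share a vertical axis.

The spool is on top of the stool.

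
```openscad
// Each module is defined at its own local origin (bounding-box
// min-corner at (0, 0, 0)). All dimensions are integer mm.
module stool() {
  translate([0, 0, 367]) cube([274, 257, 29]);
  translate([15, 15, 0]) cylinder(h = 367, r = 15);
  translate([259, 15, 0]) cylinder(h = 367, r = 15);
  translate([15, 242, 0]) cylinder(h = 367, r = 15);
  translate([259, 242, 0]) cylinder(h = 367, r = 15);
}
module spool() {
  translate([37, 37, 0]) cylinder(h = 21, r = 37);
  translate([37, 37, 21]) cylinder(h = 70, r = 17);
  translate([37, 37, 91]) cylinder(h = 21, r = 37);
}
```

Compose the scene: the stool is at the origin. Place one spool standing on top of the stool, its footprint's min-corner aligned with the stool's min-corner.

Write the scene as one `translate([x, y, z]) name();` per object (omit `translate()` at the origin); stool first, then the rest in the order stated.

stool();
translate([0, 0, 396]) spool();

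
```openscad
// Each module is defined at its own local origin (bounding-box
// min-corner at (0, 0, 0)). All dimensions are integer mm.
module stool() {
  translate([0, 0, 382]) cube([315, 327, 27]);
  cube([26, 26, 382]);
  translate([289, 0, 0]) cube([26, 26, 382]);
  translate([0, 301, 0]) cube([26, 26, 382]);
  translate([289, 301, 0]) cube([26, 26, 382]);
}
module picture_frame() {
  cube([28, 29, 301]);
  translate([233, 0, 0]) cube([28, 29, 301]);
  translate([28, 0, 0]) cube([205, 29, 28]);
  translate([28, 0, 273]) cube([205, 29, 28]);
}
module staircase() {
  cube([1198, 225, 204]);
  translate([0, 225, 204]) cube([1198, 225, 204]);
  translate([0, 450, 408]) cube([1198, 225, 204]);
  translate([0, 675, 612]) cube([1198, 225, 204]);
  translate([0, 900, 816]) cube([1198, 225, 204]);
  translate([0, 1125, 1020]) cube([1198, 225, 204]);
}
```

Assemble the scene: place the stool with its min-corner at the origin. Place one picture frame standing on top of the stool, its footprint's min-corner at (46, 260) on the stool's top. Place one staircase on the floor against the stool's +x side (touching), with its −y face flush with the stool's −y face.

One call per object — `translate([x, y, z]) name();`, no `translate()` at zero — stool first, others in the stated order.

stool();
translate([46, 260, 409]) picture_frame();
translate([315, 0, 0]) staircase();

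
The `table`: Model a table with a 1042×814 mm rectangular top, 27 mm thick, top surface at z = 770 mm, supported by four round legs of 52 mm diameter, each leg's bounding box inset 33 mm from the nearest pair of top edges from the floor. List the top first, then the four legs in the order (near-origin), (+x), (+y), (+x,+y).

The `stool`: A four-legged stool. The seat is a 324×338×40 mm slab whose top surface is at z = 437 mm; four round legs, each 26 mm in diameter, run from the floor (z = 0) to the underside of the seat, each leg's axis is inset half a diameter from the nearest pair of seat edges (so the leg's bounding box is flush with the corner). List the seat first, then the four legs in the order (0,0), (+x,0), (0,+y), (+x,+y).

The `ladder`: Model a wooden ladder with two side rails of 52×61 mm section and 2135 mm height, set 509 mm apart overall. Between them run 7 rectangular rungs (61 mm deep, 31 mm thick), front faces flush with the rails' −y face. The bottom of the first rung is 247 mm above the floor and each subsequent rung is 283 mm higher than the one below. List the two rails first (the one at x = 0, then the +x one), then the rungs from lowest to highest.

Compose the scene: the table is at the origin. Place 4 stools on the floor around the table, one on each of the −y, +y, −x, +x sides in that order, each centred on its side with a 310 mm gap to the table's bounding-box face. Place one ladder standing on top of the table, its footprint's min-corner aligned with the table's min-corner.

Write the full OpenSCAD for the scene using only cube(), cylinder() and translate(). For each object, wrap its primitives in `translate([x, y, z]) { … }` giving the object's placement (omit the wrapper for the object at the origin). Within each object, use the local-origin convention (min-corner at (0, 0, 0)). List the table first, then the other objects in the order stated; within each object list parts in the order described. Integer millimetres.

translate([0, 0, 743]) cube([1042, 814, 27]);
translate([59, 59, 0]) cylinder(h = 743, r = 26);
translate([983, 59, 0]) cylinder(h = 743, r = 26);
translate([59, 755, 0]) cylinder(h = 743, r = 26);
translate([983, 755, 0]) cylinder(h = 743, r = 26);
translate([359, -648, 0]) {
  translate([0, 0, 397]) cube([324, 338, 40]);
  translate([13, 13, 0]) cylinder(h = 397, r = 13);
  translate([311, 13, 0]) cylinder(h = 397, r = 13);
  translate([13, 325, 0]) cylinder(h = 397, r = 13);
  translate([311, 325, 0]) cylinder(h = 397, r = 13);
}
translate([359, 1124, 0]) {
  translate([0, 0, 397]) cube([324, 338, 40]);
  translate([13, 13, 0]) cylinder(h = 397, r = 13);
  translate([311, 13, 0]) cylinder(h = 397, r = 13);
  translate([13, 325, 0]) cylinder(h = 397, r = 13);
  translate([311, 325, 0]) cylinder(h = 397, r = 13);
}
translate([-634, 238, 0]) {
  translate([0, 0, 397]) cube([324, 338, 40]);
  translate([13, 13, 0]) cylinder(h = 397, r = 13);
  translate([311, 13, 0]) cylinder(h = 397, r = 13);
  translate([13, 325, 0]) cylinder(h = 397, r = 13);
  translate([311, 325, 0]) cylinder(h = 397, r = 13);
}
translate([1352, 238, 0]) {
  translate([0, 0, 397]) cube([324, 338, 40]);
  translate([13, 13, 0]) cylinder(h = 397, r = 13);
  translate([311, 13, 0]) cylinder(h = 397, r = 13);
  translate([13, 325, 0]) cylinder(h = 397, r = 13);
  translate([311, 325, 0]) cylinder(h = 397, r = 13);
}
translate([0, 0, 770]) {
  cube([52, 61, 2135]);
  translate([457, 0, 0]) cube([52, 61, 2135]);
  translate([52, 0, 247]) cube([405, 61, 31]);
  translate([52, 0, 530]) cube([405, 61, 31]);
  translate([52, 0, 813]) cube([405, 61, 31]);
  translate([52, 0, 1096]) cube([405, 61, 31]);
  translate([52, 0, 1379]) cube([405, 61, 31]);
  translate([52, 0, 1662]) cube([405, 61, 31]);
  translate([52, 0, 1945]) cube([405, 61, 31]);
}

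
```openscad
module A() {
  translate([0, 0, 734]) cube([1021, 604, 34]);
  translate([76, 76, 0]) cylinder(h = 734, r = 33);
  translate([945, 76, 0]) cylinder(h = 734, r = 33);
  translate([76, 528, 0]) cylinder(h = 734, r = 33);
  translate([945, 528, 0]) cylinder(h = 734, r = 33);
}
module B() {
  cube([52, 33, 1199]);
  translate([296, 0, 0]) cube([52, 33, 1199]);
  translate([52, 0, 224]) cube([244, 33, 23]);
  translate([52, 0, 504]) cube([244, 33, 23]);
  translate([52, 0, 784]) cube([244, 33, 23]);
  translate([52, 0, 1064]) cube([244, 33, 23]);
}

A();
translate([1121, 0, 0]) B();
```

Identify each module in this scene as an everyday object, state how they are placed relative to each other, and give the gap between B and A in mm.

A is a table. B is a ladder. The ladder is on the floor beside the table on its +x side. The gap between the ladder and the table is 100 mm.

The ladder's nearest face is 100 mm from the table's +x face.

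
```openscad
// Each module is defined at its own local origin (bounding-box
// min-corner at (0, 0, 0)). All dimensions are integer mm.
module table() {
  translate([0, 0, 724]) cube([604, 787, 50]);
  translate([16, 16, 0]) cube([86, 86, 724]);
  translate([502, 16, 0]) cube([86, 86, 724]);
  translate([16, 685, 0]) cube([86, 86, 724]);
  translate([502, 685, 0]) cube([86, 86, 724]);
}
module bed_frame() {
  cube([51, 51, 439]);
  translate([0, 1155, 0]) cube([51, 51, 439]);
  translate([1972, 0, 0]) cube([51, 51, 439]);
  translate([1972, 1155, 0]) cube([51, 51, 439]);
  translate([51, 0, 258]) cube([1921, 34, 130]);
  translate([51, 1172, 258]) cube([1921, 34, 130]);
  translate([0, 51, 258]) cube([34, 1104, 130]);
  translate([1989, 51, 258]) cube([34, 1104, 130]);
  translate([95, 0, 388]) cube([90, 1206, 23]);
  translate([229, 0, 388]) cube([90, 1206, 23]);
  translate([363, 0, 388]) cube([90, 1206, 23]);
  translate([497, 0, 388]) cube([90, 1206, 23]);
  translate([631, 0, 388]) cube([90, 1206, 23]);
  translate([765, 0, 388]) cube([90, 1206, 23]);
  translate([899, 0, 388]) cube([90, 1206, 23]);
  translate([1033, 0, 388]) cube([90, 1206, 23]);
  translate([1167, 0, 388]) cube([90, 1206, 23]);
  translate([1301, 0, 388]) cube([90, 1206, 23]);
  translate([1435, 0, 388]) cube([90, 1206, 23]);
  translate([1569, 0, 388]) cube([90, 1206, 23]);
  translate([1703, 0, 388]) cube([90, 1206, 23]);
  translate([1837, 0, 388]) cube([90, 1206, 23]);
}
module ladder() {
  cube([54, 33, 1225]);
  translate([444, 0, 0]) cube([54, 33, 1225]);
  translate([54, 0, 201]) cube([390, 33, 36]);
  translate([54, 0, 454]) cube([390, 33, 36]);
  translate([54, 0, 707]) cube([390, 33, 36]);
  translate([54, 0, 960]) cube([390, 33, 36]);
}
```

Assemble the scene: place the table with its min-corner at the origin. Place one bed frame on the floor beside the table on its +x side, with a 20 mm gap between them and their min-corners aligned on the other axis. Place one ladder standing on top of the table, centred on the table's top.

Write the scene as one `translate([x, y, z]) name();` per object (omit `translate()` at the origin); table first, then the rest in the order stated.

table();
translate([624, 0, 0]) bed_frame();
translate([53, 377, 774]) ladder();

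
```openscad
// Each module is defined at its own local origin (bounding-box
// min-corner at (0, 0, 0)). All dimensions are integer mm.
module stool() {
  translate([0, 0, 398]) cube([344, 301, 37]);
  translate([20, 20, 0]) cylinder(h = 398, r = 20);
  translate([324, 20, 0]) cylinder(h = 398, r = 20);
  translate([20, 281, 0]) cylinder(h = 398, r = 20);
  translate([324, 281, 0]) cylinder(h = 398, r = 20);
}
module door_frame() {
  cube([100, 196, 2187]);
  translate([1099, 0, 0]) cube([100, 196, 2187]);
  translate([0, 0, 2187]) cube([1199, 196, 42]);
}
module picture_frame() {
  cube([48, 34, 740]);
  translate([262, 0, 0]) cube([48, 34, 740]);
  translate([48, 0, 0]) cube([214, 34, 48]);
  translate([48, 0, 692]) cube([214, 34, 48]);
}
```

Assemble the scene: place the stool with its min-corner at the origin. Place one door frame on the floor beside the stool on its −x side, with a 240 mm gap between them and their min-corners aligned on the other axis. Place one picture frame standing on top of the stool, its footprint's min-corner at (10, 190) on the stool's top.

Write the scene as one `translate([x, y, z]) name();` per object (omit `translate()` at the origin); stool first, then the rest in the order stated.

stool();
translate([-1439, 0, 0]) door_frame();
translate([10, 190, 435]) picture_frame();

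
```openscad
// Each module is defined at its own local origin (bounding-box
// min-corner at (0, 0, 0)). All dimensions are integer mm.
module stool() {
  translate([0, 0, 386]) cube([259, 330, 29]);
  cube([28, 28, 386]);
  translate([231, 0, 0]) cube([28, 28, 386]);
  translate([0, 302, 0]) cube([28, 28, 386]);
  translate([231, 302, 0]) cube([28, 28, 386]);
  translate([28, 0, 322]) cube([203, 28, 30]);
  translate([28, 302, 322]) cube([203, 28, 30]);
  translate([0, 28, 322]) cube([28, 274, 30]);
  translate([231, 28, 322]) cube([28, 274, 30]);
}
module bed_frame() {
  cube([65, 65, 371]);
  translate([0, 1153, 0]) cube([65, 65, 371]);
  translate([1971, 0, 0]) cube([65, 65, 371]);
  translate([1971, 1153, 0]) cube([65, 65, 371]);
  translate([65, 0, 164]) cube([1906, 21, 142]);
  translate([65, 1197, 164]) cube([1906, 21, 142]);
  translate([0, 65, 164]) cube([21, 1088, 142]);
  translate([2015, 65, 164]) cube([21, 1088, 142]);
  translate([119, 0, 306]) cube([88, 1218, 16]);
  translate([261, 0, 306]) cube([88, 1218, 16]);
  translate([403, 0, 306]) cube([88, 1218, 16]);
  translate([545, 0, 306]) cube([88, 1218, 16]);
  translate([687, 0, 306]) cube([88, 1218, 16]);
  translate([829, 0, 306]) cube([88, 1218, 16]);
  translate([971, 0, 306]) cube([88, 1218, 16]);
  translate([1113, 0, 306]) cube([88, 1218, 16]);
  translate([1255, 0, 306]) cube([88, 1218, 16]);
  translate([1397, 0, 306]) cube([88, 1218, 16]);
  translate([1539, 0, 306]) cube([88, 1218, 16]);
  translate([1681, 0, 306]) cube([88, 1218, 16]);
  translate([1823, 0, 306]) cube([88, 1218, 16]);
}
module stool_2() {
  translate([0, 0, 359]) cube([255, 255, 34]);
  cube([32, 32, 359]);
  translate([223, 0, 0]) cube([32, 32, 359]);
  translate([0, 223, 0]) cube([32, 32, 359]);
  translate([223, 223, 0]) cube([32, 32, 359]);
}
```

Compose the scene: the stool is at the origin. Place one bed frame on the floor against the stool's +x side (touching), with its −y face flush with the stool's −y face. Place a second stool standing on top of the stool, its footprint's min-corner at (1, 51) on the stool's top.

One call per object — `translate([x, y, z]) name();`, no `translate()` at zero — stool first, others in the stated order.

stool();
translate([259, 0, 0]) bed_frame();
translate([1, 51, 415]) stool_2();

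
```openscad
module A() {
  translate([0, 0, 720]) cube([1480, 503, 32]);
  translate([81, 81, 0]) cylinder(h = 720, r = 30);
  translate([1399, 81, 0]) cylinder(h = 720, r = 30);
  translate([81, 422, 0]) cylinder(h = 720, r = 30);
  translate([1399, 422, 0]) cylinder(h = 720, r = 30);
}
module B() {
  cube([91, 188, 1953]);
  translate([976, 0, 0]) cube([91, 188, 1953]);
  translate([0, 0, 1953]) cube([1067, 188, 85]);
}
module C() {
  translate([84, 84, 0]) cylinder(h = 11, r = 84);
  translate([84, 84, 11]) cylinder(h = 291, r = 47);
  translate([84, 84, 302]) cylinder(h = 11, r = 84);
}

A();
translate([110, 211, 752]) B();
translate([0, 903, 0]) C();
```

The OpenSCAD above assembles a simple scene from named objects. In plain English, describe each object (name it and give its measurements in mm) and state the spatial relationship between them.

A is a table: top 1480 mm (x) × 503 mm (y), 32 mm thick, upper face at z = 752 mm, on four round legs of 60 mm diameter, each leg's bounding box inset 51 mm from the nearest pair of top edges, running from z = 0 to the bottom of the top.

B is a rectangular door frame: two vertical jambs of 91×188 mm section, 1953 mm tall, with a clear opening 885 mm wide between their inner faces. A header 85 mm tall and 188 mm deep lies on top of the jambs and spans the full outside width.

C is a spool: two coaxial disc flanges of radius 84 mm and thickness 11 mm, joined by a core cylinder of radius 47 mm and height 291 mm. The lower flange rests on z = 0 and the three cylinders share a vertical axis.

The door frame is on top of the table. The spool is on the floor beside the table on its +y side.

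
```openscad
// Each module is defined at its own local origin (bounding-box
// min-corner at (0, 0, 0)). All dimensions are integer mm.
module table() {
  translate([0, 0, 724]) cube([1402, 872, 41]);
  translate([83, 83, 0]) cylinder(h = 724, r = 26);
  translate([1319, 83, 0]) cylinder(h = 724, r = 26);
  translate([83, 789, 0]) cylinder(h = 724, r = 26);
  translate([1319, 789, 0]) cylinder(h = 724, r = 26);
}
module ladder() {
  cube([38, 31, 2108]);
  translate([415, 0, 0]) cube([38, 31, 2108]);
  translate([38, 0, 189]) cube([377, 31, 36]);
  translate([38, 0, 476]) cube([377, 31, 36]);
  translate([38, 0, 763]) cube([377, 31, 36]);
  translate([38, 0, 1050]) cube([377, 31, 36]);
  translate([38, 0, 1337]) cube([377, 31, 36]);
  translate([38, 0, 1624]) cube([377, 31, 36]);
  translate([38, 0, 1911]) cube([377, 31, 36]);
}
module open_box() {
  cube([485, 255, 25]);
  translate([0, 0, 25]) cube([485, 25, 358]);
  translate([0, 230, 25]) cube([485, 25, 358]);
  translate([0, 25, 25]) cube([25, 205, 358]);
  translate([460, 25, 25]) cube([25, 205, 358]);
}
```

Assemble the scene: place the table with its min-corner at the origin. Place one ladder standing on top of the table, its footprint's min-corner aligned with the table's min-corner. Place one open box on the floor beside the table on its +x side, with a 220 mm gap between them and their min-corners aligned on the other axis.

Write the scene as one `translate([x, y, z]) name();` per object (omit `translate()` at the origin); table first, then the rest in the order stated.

table();
translate([0, 0, 765]) ladder();
translate([1622, 0, 0]) open_box();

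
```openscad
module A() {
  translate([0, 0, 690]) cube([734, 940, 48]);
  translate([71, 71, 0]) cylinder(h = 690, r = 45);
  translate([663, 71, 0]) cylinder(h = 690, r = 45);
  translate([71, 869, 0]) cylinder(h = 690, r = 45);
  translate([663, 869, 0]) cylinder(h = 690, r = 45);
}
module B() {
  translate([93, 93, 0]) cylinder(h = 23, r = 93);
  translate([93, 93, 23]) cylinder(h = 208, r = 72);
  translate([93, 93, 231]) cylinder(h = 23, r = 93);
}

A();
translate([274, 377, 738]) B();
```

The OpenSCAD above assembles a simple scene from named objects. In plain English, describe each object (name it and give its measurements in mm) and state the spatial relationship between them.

A is a table: top 734 mm (x) × 940 mm (y), 48 mm thick, upper face at z = 738 mm, on four round legs of 90 mm diameter, each leg's bounding box inset 26 mm from the nearest pair of top edges, running from z = 0 to the bottom of the top.

B is a spool: two coaxial disc flanges of radius 93 mm and thickness 23 mm, joined by a core cylinder of radius 72 mm and height 208 mm. The lower flange rests on z = 0 and the three cylinders share a vertical axis.

The spool is on top of the table, centred.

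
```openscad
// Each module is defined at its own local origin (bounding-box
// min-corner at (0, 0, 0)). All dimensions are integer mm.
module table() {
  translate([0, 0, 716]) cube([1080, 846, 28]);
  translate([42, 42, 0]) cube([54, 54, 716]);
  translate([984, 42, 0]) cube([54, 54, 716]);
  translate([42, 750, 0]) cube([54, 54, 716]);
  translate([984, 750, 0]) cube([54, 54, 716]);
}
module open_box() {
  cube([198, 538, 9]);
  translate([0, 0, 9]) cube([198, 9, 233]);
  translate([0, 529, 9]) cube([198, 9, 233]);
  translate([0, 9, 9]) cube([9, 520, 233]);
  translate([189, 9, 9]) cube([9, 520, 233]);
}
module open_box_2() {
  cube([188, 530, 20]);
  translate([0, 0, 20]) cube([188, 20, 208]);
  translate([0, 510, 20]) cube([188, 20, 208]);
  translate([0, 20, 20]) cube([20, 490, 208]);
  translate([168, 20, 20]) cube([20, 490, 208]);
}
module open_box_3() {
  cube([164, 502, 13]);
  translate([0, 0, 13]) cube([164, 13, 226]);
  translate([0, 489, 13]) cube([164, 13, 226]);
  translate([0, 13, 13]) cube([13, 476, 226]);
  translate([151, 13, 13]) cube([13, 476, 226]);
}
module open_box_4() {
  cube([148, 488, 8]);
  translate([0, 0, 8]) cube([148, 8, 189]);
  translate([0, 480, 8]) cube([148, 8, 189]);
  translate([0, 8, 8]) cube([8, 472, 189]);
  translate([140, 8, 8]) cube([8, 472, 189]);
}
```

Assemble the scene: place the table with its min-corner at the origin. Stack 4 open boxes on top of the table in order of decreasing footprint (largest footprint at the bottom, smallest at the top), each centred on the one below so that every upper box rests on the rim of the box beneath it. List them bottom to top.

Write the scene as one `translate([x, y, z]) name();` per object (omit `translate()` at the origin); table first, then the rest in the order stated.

table();
translate([441, 154, 744]) open_box();
translate([446, 158, 986]) open_box_2();
translate([458, 172, 1214]) open_box_3();
translate([466, 179, 1453]) open_box_4();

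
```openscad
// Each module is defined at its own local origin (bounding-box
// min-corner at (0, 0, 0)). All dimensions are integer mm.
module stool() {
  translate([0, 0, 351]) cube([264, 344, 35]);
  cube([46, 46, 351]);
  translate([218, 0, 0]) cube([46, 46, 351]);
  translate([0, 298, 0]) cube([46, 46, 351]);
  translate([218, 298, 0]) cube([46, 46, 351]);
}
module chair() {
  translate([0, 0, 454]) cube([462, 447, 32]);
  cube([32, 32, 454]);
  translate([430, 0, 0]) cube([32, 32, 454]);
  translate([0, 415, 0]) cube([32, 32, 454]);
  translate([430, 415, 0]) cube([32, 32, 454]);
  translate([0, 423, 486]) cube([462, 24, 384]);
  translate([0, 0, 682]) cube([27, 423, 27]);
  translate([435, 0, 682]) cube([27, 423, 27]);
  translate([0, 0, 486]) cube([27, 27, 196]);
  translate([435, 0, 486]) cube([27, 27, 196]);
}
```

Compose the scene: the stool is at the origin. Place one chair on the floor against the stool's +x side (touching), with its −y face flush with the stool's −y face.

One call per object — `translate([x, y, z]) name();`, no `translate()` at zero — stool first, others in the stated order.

stool();
translate([264, 0, 0]) chair();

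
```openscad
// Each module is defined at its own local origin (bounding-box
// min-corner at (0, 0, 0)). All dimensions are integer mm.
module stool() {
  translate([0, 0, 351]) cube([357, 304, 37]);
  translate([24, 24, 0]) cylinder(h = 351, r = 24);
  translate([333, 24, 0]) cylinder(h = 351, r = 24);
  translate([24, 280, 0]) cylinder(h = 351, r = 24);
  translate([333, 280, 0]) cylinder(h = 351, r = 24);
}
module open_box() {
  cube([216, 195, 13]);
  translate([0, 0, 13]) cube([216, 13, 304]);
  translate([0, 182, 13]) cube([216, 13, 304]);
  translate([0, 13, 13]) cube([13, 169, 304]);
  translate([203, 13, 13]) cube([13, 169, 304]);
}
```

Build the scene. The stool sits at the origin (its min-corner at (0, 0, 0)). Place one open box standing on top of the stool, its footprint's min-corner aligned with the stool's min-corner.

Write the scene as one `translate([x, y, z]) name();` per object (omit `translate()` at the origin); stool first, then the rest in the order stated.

stool();
translate([0, 0, 388]) open_box();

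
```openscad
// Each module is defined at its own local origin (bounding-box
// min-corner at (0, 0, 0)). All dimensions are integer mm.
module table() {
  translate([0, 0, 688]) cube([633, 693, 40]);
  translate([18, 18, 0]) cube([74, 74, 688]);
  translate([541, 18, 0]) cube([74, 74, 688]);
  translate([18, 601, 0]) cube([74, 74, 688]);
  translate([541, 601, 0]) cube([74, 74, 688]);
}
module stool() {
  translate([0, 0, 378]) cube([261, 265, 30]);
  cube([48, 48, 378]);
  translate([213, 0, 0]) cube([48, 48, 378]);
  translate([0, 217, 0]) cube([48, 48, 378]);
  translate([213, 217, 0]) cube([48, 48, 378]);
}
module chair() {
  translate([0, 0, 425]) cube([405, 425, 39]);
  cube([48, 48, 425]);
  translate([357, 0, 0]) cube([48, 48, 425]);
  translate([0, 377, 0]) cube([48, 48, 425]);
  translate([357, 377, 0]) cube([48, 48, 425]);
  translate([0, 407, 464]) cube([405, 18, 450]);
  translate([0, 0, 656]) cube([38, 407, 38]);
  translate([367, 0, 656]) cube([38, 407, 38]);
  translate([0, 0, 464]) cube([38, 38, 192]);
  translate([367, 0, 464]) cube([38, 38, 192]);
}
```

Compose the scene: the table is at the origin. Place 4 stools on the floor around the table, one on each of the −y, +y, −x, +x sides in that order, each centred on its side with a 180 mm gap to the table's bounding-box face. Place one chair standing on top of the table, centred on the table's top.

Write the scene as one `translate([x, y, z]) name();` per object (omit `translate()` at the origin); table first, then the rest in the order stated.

table();
translate([186, -445, 0]) stool();
translate([186, 873, 0]) stool();
translate([-441, 214, 0]) stool();
translate([813, 214, 0]) stool();
translate([114, 134, 728]) chair();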